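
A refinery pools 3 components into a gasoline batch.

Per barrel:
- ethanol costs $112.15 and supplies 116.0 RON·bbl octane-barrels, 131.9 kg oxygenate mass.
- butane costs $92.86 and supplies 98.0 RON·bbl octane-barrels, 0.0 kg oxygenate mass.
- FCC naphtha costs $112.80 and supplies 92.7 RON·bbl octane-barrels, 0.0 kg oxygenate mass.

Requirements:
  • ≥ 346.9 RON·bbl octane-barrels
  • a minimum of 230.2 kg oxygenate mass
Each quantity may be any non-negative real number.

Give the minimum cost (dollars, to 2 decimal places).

$332.60

Let x1 = barrels of ethanol, x2 = barrels of butane, x3 = barrels of FCC naphtha.
min 112.15x1 + 92.86x2 + 112.8x3 s.t.:
  116x1 + 98x2 + 92.7x3 ≥ 346.9   (octane-barrels)
  131.9x1 ≥ 230.2   (oxygenate mass)
  x1, x2, x3 ≥ 0.
At the optimum only ethanol, butane are positive (FCC naphtha = 0). The octane-barrels and oxygenate mass requirements are met with equality.
Solving gives x1 = 1.74526, x2 = 1.47398.
Total cost: 112.15·1.74526 + 92.86·1.47398 = 332.6047.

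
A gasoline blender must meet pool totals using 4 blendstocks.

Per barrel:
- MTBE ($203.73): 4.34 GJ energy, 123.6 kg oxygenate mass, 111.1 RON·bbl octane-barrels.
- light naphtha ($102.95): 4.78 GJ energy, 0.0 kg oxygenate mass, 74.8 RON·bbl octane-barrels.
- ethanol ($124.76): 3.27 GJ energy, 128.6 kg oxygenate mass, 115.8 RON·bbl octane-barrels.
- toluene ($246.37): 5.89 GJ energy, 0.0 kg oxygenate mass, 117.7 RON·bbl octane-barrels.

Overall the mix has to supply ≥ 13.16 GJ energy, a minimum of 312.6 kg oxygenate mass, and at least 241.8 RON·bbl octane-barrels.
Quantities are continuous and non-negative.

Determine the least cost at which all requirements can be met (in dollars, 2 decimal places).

$415.51

Set it up as a linear program. Let x1 = barrels of MTBE, x2 = barrels of light naphtha, x3 = barrels of ethanol, x4 = barrels of toluene.
Minimise 203.73x1 + 102.95x2 + 124.76x3 + 246.37x4 with:
  4.34x1 + 4.78x2 + 3.27x3 + 5.89x4 ≥ 13.16   (energy)
  123.6x1 + 128.6x3 ≥ 312.6   (oxygenate mass)
  111.1x1 + 74.8x2 + 115.8x3 + 117.7x4 ≥ 241.8   (octane-barrels)
  x1, x2, x3, x4 ≥ 0.
The optimal basis is {light naphtha, ethanol}; MTBE, toluene drop out. The energy and oxygenate mass requirements are met with equality.
Optimal quantities: light naphtha = 1.09 barrels, ethanol = 2.431 barrels.
Hence cost = 102.95·1.09 + 124.76·2.431 = $415.5071.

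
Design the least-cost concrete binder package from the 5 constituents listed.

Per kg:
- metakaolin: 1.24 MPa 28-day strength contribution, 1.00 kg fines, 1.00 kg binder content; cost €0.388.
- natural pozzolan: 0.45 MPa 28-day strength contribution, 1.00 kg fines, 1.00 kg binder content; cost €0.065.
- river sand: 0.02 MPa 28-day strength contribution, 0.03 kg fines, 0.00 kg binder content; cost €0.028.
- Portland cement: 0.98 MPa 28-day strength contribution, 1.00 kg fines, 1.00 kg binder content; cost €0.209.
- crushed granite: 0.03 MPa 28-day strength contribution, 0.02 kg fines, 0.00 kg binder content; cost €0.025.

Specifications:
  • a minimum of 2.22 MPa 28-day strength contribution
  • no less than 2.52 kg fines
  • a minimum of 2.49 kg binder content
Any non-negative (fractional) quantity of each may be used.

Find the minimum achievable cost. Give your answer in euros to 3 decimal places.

€0.321

Let x1 = kg of metakaolin, x2 = kg of natural pozzolan, x3 = kg of river sand, x4 = kg of Portland cement, x5 = kg of crushed granite.
Minimize 0.388x1 + 0.065x2 + 0.028x3 + 0.209x4 + 0.025x5 s.t.:
  1.24x1 + 0.45x2 + 0.02x3 + 0.98x4 + 0.03x5 ≥ 2.22   (28-day strength contribution)
  1x1 + 1x2 + 0.03x3 + 1x4 + 0.02x5 ≥ 2.52   (fines)
  1x1 + 1x2 + 1x4 ≥ 2.49   (binder content)
  x1, x2, x3, x4, x5 ≥ 0.
The cheapest feasible vertex uses only natural pozzolan; metakaolin, river sand, Portland cement, crushed granite are not used. There the 28-day strength contribution constraint is tight.
Solving gives x2 = 4.933.
Cost = 0.065·4.933 = 0.32065.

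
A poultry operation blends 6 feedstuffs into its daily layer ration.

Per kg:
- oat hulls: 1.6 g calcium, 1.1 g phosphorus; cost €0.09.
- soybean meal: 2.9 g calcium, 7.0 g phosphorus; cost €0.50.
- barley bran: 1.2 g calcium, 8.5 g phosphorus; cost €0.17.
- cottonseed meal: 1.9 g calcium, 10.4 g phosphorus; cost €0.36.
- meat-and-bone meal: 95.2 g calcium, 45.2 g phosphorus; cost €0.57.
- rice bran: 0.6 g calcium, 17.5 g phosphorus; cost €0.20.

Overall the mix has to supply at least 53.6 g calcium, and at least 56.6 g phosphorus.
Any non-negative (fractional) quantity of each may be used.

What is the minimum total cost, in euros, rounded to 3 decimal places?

Set it up as a linear program. Let x1 = kg of oat hulls, x2 = kg of soybean meal, x3 = kg of barley bran, x4 = kg of cottonseed meal, x5 = kg of meat-and-bone meal, x6 = kg of rice bran.
Minimize 0.09x1 + 0.5x2 + 0.17x3 + 0.36x4 + 0.57x5 + 0.2x6 s.t.:
  1.6x1 + 2.9x2 + 1.2x3 + 1.9x4 + 95.2x5 + 0.6x6 ≥ 53.6   (calcium)
  1.1x1 + 7x2 + 8.5x3 + 10.4x4 + 45.2x5 + 17.5x6 ≥ 56.6   (phosphorus)
  x1, x2, x3, x4, x5, x6 ≥ 0.
The optimal basis is {meat-and-bone meal, rice bran}; oat hulls, soybean meal, barley bran, cottonseed meal drop out. The calcium and phosphorus requirements are met with equality.
Solving gives x5 = 0.5516, x6 = 1.81.
Hence cost = 0.57·0.5516 + 0.2·1.81 = €0.67641.

€0.676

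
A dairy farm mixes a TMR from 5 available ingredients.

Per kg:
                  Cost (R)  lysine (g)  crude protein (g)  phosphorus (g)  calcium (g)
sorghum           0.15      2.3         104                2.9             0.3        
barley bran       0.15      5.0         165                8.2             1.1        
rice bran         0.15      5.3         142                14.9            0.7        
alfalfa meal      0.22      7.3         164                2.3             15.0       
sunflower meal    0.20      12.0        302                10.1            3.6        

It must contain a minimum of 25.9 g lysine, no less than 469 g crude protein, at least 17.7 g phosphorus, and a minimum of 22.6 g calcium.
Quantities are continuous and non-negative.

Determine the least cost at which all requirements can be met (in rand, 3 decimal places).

Set it up as a linear program. Let x1 = kg of sorghum, x2 = kg of barley bran, x3 = kg of rice bran, x4 = kg of alfalfa meal, x5 = kg of sunflower meal.
Minimise 0.15x1 + 0.15x2 + 0.15x3 + 0.22x4 + 0.2x5 subject to:
  2.3x1 + 5x2 + 5.3x3 + 7.3x4 + 12x5 ≥ 25.9   (lysine)
  104x1 + 165x2 + 142x3 + 164x4 + 302x5 ≥ 469   (crude protein)
  2.9x1 + 8.2x2 + 14.9x3 + 2.3x4 + 10.1x5 ≥ 17.7   (phosphorus)
  0.3x1 + 1.1x2 + 0.7x3 + 15x4 + 3.6x5 ≥ 22.6   (calcium)
  x1, x2, x3, x4, x5 ≥ 0.
The optimal basis is {rice bran, alfalfa meal, sunflower meal}; sorghum, barley bran drop out. The lysine, phosphorus, calcium requirements are met with equality.
Solving gives x3 = 0.03452, x4 = 1.16, x5 = 1.437.
Objective = 0.15·0.03452 + 0.22·1.16 + 0.2·1.437 = 0.54778.

R0.548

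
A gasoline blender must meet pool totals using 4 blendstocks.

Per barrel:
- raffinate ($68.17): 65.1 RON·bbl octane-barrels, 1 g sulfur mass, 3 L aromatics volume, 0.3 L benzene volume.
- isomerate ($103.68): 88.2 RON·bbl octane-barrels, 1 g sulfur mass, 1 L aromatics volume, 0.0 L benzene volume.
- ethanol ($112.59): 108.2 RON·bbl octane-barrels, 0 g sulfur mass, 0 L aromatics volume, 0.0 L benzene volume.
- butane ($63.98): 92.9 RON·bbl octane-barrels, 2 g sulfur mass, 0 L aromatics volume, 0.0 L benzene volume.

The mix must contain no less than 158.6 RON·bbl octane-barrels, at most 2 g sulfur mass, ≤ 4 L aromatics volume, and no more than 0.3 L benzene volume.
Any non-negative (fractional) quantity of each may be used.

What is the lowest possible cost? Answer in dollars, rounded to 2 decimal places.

$132.35

Let x1 = barrels of raffinate, x2 = barrels of isomerate, x3 = barrels of ethanol, x4 = barrels of butane.
Minimize 68.17x1 + 103.68x2 + 112.59x3 + 63.98x4 with:
  65.1x1 + 88.2x2 + 108.2x3 + 92.9x4 ≥ 158.6   (octane-barrels)
  1x1 + 1x2 + 2x4 ≤ 2   (sulfur mass)
  3x1 + 1x2 ≤ 4   (aromatics volume)
  0.3x1 ≤ 0.3   (benzene volume)
  x1, x2, x3, x4 ≥ 0.
The cheapest feasible vertex uses only ethanol, butane; raffinate, isomerate are not used. The octane-barrels and sulfur mass requirements are met with equality.
So ethanol = 0.60721 barrels, butane = 1 barrel.
Total cost: 112.59·0.60721 + 63.98·1 = 132.3458.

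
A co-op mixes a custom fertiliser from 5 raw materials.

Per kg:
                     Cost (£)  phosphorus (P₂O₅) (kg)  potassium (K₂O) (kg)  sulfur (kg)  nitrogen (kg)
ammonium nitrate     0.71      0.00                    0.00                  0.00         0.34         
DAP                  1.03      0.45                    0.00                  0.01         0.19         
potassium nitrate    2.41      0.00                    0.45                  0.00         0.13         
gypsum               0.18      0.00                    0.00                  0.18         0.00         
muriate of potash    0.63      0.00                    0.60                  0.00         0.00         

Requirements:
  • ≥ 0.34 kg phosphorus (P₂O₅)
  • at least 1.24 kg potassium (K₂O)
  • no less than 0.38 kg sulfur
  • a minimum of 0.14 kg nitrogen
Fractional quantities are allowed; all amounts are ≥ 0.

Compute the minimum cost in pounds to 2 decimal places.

£2.45

Treat it as an LP. Let x1 = kg of ammonium nitrate, x2 = kg of DAP, x3 = kg of potassium nitrate, x4 = kg of gypsum, x5 = kg of muriate of potash.
min 0.71x1 + 1.03x2 + 2.41x3 + 0.18x4 + 0.63x5 with:
  0.45x2 ≥ 0.34   (phosphorus (P₂O₅))
  0.45x3 + 0.6x5 ≥ 1.24   (potassium (K₂O))
  0.01x2 + 0.18x4 ≥ 0.38   (sulfur)
  0.34x1 + 0.19x2 + 0.13x3 ≥ 0.14   (nitrogen)
  x1, x2, x3, x4, x5 ≥ 0.
At the optimum only DAP, gypsum, muriate of potash are positive (ammonium nitrate, potassium nitrate = 0). The phosphorus (P₂O₅), potassium (K₂O), sulfur requirements are met with equality.
Optimal quantities: DAP = 0.7556 kg, gypsum = 2.069 kg, muriate of potash = 2.067 kg.
Total cost: 1.03·0.7556 + 0.18·2.069 + 0.63·2.067 = 2.4529.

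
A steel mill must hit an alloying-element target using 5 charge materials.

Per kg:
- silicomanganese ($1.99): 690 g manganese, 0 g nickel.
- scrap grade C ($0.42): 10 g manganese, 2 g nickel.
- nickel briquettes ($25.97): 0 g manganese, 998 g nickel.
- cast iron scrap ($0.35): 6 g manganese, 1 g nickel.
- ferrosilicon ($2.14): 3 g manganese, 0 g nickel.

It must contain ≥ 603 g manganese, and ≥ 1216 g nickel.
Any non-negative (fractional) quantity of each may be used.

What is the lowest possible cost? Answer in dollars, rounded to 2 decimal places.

This is a linear program. Let x1 = kg of silicomanganese, x2 = kg of scrap grade C, x3 = kg of nickel briquettes, x4 = kg of cast iron scrap, x5 = kg of ferrosilicon.
Minimize 1.99x1 + 0.42x2 + 25.97x3 + 0.35x4 + 2.14x5 with:
  690x1 + 10x2 + 6x4 + 3x5 ≥ 603   (manganese)
  2x2 + 998x3 + 1x4 ≥ 1216   (nickel)
  x1, x2, x3, x4, x5 ≥ 0.
The cheapest feasible vertex uses only silicomanganese, nickel briquettes; scrap grade C, cast iron scrap, ferrosilicon are not used. There the manganese and nickel constraints are tight.
So silicomanganese = 0.87391 kg, nickel briquettes = 1.2184 kg.
Cost = 1.99·0.87391 + 25.97·1.2184 = 33.3809.

$33.38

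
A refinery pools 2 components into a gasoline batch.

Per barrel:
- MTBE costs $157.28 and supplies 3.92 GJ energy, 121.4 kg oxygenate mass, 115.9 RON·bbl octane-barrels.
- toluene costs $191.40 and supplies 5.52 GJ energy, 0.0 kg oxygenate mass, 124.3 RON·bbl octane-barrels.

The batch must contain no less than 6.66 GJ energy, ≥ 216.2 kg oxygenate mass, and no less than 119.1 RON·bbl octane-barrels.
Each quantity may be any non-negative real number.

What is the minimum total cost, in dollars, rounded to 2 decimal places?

$280.10

This is a linear program. Let x1 = barrels of MTBE, x2 = barrels of toluene.
min 157.28x1 + 191.4x2 subject to:
  3.92x1 + 5.52x2 ≥ 6.66   (energy)
  121.4x1 ≥ 216.2   (oxygenate mass)
  115.9x1 + 124.3x2 ≥ 119.1   (octane-barrels)
  x1, x2 ≥ 0.
The cheapest feasible vertex uses only MTBE; toluene is not used. Binding constraint: oxygenate mass.
So MTBE = 1.7809 barrels.
Cost = 157.28·1.7809 = 280.1000.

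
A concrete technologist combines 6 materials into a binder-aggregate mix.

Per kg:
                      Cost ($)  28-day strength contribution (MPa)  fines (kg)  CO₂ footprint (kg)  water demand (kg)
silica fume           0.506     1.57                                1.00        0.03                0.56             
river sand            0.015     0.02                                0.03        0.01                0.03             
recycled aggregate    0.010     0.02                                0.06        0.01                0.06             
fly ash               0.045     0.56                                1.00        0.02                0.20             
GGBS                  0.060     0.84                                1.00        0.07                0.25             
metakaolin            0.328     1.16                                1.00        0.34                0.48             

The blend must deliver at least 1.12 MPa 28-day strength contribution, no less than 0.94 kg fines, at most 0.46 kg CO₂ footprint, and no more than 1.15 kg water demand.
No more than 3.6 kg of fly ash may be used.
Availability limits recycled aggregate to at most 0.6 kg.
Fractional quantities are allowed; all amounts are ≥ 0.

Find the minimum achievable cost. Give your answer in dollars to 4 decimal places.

Let x1 = kg of silica fume, x2 = kg of river sand, x3 = kg of recycled aggregate, x4 = kg of fly ash, x5 = kg of GGBS, x6 = kg of metakaolin.
Minimise 0.506x1 + 0.015x2 + 0.01x3 + 0.045x4 + 0.06x5 + 0.328x6 subject to:
  1.57x1 + 0.02x2 + 0.02x3 + 0.56x4 + 0.84x5 + 1.16x6 ≥ 1.12   (28-day strength contribution)
  1x1 + 0.03x2 + 0.06x3 + 1x4 + 1x5 + 1x6 ≥ 0.94   (fines)
  0.03x1 + 0.01x2 + 0.01x3 + 0.02x4 + 0.07x5 + 0.34x6 ≤ 0.46   (CO₂ footprint)
  0.56x1 + 0.03x2 + 0.06x3 + 0.2x4 + 0.25x5 + 0.48x6 ≤ 1.15   (water demand)
  x4 ≤ 3.6
  x3 ≤ 0.6
  x1, x2, x3, x4, x5, x6 ≥ 0.
At the optimum only GGBS is positive (silica fume, river sand, recycled aggregate, fly ash, metakaolin = 0). The 28-day strength contribution requirement is met with equality.
Solving gives x5 = 1.333.
Hence cost = 0.06·1.333 = $0.079980.

$0.0800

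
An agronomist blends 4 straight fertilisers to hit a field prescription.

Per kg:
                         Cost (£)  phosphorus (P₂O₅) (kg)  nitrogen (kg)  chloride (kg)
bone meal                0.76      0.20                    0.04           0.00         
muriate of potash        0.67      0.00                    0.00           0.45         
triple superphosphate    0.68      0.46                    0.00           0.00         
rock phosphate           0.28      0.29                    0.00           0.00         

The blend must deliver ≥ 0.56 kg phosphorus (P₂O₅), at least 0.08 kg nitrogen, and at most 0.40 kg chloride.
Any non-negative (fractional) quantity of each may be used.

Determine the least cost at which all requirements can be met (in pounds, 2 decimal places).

£1.67

Set it up as a linear program. Let x1 = kg of bone meal, x2 = kg of muriate of potash, x3 = kg of triple superphosphate, x4 = kg of rock phosphate.
Minimise 0.76x1 + 0.67x2 + 0.68x3 + 0.28x4 subject to:
  0.2x1 + 0.46x3 + 0.29x4 ≥ 0.56   (phosphorus (P₂O₅))
  0.04x1 ≥ 0.08   (nitrogen)
  0.45x2 ≤ 0.4   (chloride)
  x1, x2, x3, x4 ≥ 0.
At the optimum only bone meal, rock phosphate are positive (muriate of potash, triple superphosphate = 0). Binding constraints: phosphorus (P₂O₅) and nitrogen.
Optimal quantities: bone meal = 2 kg, rock phosphate = 0.5517 kg.
Cost = 0.76·2 + 0.28·0.5517 = 1.6745.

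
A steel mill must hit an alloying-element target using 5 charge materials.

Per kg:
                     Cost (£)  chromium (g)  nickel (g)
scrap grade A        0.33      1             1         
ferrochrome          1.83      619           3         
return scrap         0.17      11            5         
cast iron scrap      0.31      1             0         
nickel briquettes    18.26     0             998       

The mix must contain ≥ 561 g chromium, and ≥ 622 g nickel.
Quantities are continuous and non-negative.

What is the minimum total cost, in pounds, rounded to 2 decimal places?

This is a linear program. Let x1 = kg of scrap grade A, x2 = kg of ferrochrome, x3 = kg of return scrap, x4 = kg of cast iron scrap, x5 = kg of nickel briquettes.
Minimize 0.33x1 + 1.83x2 + 0.17x3 + 0.31x4 + 18.26x5 s.t.:
  1x1 + 619x2 + 11x3 + 1x4 ≥ 561   (chromium)
  1x1 + 3x2 + 5x3 + 998x5 ≥ 622   (nickel)
  x1, x2, x3, x4, x5 ≥ 0.
At the optimum only ferrochrome, nickel briquettes are positive (scrap grade A, return scrap, cast iron scrap = 0). There the chromium and nickel constraints are tight.
That vertex is x2 = 0.9063, x5 = 0.6205.
Cost = 1.83·0.9063 + 18.26·0.6205 = 12.9889.

£12.99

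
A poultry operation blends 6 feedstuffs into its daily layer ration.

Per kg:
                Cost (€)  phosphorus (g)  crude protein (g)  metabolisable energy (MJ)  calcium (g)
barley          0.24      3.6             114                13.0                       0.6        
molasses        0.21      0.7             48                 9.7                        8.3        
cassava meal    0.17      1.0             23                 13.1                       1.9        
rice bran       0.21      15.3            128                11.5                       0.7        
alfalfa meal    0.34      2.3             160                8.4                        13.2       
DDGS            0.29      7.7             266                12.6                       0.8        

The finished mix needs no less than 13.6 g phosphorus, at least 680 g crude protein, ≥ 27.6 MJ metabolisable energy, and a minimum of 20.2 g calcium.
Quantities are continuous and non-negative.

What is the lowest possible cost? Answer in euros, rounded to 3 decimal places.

This is a linear program. Let x1 = kg of barley, x2 = kg of molasses, x3 = kg of cassava meal, x4 = kg of rice bran, x5 = kg of alfalfa meal, x6 = kg of DDGS.
Minimize 0.24x1 + 0.21x2 + 0.17x3 + 0.21x4 + 0.34x5 + 0.29x6 s.t.:
  3.6x1 + 0.7x2 + 1x3 + 15.3x4 + 2.3x5 + 7.7x6 ≥ 13.6   (phosphorus)
  114x1 + 48x2 + 23x3 + 128x4 + 160x5 + 266x6 ≥ 680   (crude protein)
  13x1 + 9.7x2 + 13.1x3 + 11.5x4 + 8.4x5 + 12.6x6 ≥ 27.6   (metabolisable energy)
  0.6x1 + 8.3x2 + 1.9x3 + 0.7x4 + 13.2x5 + 0.8x6 ≥ 20.2   (calcium)
  x1, x2, x3, x4, x5, x6 ≥ 0.
The cheapest feasible vertex uses only alfalfa meal, DDGS; barley, molasses, cassava meal, rice bran are not used. Binding constraints: crude protein and calcium.
Optimal quantities: alfalfa meal = 1.427 kg, DDGS = 1.698 kg.
Hence cost = 0.34·1.427 + 0.29·1.698 = €0.97760.

€0.978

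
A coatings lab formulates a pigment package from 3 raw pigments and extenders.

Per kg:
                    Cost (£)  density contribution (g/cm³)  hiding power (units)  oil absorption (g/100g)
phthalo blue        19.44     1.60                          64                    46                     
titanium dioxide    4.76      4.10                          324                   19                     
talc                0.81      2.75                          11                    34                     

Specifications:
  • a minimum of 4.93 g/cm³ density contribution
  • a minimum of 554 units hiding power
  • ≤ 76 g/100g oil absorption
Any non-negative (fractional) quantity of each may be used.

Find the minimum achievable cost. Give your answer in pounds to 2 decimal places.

£8.14

Let x1 = kg of phthalo blue, x2 = kg of titanium dioxide, x3 = kg of talc.
Minimise 19.44x1 + 4.76x2 + 0.81x3 subject to:
  1.6x1 + 4.1x2 + 2.75x3 ≥ 4.93   (density contribution)
  64x1 + 324x2 + 11x3 ≥ 554   (hiding power)
  46x1 + 19x2 + 34x3 ≤ 76   (oil absorption)
  x1, x2, x3 ≥ 0.
The optimal basis is {titanium dioxide}; phthalo blue, talc drop out. Binding constraint: hiding power.
So titanium dioxide = 1.71 kg.
Hence cost = 4.76·1.71 = £8.1396.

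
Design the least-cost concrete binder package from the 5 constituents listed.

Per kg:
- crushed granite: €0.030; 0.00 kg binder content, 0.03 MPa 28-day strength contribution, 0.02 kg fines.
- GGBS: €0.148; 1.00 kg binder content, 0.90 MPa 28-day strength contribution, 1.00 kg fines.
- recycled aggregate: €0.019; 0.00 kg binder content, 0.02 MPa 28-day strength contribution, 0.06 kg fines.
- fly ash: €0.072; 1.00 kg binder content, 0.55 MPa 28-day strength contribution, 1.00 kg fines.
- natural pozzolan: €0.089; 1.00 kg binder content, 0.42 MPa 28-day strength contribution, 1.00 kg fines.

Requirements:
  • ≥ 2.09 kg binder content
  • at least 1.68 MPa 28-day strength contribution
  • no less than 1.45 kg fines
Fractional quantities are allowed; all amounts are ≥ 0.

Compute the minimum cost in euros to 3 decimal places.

€0.220

This is a linear program. Let x1 = kg of crushed granite, x2 = kg of GGBS, x3 = kg of recycled aggregate, x4 = kg of fly ash, x5 = kg of natural pozzolan.
Minimise 0.03x1 + 0.148x2 + 0.019x3 + 0.072x4 + 0.089x5 s.t.:
  1x2 + 1x4 + 1x5 ≥ 2.09   (binder content)
  0.03x1 + 0.9x2 + 0.02x3 + 0.55x4 + 0.42x5 ≥ 1.68   (28-day strength contribution)
  0.02x1 + 1x2 + 0.06x3 + 1x4 + 1x5 ≥ 1.45   (fines)
  x1, x2, x3, x4, x5 ≥ 0.
The cheapest feasible vertex uses only fly ash; crushed granite, GGBS, recycled aggregate, natural pozzolan are not used. Binding constraint: 28-day strength contribution.
Solving gives x4 = 3.055.
Hence cost = 0.072·3.055 = €0.21996.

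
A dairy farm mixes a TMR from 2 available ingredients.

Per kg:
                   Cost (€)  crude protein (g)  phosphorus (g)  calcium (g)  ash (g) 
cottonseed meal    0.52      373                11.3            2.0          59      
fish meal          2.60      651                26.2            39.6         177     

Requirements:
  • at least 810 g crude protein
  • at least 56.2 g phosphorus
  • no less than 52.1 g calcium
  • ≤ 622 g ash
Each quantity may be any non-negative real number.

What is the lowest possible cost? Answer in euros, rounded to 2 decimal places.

€4.27

Let x1 = kg of cottonseed meal, x2 = kg of fish meal.
Minimise 0.52x1 + 2.6x2 s.t.:
  373x1 + 651x2 ≥ 810   (crude protein)
  11.3x1 + 26.2x2 ≥ 56.2   (phosphorus)
  2x1 + 39.6x2 ≥ 52.1   (calcium)
  59x1 + 177x2 ≤ 622   (ash)
  x1, x2 ≥ 0.
Both inputs are positive at the optimum. Binding constraints: phosphorus and calcium.
Optimal quantities: cottonseed meal = 2.178 kg, fish meal = 1.206 kg.
Cost = 0.52·2.178 + 2.6·1.206 = 4.2682.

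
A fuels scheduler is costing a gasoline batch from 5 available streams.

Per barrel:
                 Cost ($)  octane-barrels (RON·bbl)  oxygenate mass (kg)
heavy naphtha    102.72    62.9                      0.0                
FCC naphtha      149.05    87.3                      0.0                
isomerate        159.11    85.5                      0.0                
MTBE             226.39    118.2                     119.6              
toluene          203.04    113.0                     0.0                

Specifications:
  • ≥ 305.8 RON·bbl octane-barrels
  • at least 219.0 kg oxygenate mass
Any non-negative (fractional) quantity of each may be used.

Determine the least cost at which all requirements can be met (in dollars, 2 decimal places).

This is a linear program. Let x1 = barrels of heavy naphtha, x2 = barrels of FCC naphtha, x3 = barrels of isomerate, x4 = barrels of MTBE, x5 = barrels of toluene.
Minimize 102.72x1 + 149.05x2 + 159.11x3 + 226.39x4 + 203.04x5 with:
  62.9x1 + 87.3x2 + 85.5x3 + 118.2x4 + 113x5 ≥ 305.8   (octane-barrels)
  119.6x4 ≥ 219   (oxygenate mass)
  x1, x2, x3, x4, x5 ≥ 0.
The minimum-cost mix takes nothing from FCC naphtha, isomerate, toluene — only heavy naphtha, MTBE. Binding constraints: octane-barrels and oxygenate mass.
Solving gives x1 = 1.4207, x4 = 1.8311.
Cost = 102.72·1.4207 + 226.39·1.8311 = 560.4770.

$560.48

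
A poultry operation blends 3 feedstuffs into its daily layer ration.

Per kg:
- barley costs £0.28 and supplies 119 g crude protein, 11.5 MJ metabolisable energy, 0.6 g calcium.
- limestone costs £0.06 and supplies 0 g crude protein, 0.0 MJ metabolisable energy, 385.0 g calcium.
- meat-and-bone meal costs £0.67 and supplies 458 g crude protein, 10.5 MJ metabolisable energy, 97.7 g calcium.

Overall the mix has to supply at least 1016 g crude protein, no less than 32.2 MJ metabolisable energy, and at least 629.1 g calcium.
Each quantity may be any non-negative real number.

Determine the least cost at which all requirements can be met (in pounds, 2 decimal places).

Let x1 = kg of barley, x2 = kg of limestone, x3 = kg of meat-and-bone meal.
min 0.28x1 + 0.06x2 + 0.67x3 s.t.:
  119x1 + 458x3 ≥ 1016   (crude protein)
  11.5x1 + 10.5x3 ≥ 32.2   (metabolisable energy)
  0.6x1 + 385x2 + 97.7x3 ≥ 629.1   (calcium)
  x1, x2, x3 ≥ 0.
All 3 inputs are positive at the optimum. There the crude protein, metabolisable energy, calcium constraints are tight.
So barley = 1.015 kg, limestone = 1.136 kg, meat-and-bone meal = 1.954 kg.
Total cost: 0.28·1.015 + 0.06·1.136 + 0.67·1.954 = 1.6615.

£1.66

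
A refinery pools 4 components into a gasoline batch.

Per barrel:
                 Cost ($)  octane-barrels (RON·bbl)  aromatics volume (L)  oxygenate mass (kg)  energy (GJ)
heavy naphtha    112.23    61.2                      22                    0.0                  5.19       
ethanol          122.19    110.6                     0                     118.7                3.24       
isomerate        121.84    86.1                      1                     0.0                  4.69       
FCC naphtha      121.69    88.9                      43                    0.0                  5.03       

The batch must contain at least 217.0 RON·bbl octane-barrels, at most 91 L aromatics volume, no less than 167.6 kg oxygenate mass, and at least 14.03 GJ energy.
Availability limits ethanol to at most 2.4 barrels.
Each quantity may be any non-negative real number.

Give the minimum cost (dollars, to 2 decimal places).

This is a linear program. Let x1 = barrels of heavy naphtha, x2 = barrels of ethanol, x3 = barrels of isomerate, x4 = barrels of FCC naphtha.
Minimise 112.23x1 + 122.19x2 + 121.84x3 + 121.69x4 with:
  61.2x1 + 110.6x2 + 86.1x3 + 88.9x4 ≥ 217   (octane-barrels)
  22x1 + 1x3 + 43x4 ≤ 91   (aromatics volume)
  118.7x2 ≥ 167.6   (oxygenate mass)
  5.19x1 + 3.24x2 + 4.69x3 + 5.03x4 ≥ 14.03   (energy)
  x2 ≤ 2.4
  x1, x2, x3, x4 ≥ 0.
At the optimum only heavy naphtha, ethanol are positive (isomerate, FCC naphtha = 0). Binding constraints: oxygenate mass and energy.
That vertex is x1 = 1.8218, x2 = 1.412.
Hence cost = 112.23·1.8218 + 122.19·1.412 = $376.9929.

$376.99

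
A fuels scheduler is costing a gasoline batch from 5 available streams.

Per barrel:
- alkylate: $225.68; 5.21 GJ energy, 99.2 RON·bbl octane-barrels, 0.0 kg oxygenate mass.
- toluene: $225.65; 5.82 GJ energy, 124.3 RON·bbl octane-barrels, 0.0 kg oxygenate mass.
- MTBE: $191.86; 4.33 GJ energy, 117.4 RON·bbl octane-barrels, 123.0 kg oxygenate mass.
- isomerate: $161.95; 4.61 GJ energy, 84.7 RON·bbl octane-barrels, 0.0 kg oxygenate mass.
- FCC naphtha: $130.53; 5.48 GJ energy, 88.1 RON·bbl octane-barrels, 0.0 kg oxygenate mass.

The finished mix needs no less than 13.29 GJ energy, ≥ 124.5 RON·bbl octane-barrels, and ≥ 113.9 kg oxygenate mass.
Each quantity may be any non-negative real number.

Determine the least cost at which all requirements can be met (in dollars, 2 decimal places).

Treat it as an LP. Let x1 = barrels of alkylate, x2 = barrels of toluene, x3 = barrels of MTBE, x4 = barrels of isomerate, x5 = barrels of FCC naphtha.
Minimise 225.68x1 + 225.65x2 + 191.86x3 + 161.95x4 + 130.53x5 subject to:
  5.21x1 + 5.82x2 + 4.33x3 + 4.61x4 + 5.48x5 ≥ 13.29   (energy)
  99.2x1 + 124.3x2 + 117.4x3 + 84.7x4 + 88.1x5 ≥ 124.5   (octane-barrels)
  123x3 ≥ 113.9   (oxygenate mass)
  x1, x2, x3, x4, x5 ≥ 0.
At the optimum only MTBE, FCC naphtha are positive (alkylate, toluene, isomerate = 0). There the energy and oxygenate mass constraints are tight.
That vertex is x3 = 0.92602, x5 = 1.6935.
Total cost: 191.86·0.92602 + 130.53·1.6935 = 398.7188.

$398.72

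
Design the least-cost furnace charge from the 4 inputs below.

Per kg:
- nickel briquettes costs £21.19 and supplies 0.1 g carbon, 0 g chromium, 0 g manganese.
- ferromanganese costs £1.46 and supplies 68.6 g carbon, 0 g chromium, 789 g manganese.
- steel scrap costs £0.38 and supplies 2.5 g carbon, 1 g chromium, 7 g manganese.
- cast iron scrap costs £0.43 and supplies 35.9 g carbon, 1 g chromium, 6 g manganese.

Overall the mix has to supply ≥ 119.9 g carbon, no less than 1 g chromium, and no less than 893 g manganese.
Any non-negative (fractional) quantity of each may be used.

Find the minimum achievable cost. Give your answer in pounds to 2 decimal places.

Let x1 = kg of nickel briquettes, x2 = kg of ferromanganese, x3 = kg of steel scrap, x4 = kg of cast iron scrap.
Minimise 21.19x1 + 1.46x2 + 0.38x3 + 0.43x4 with:
  0.1x1 + 68.6x2 + 2.5x3 + 35.9x4 ≥ 119.9   (carbon)
  1x3 + 1x4 ≥ 1   (chromium)
  789x2 + 7x3 + 6x4 ≥ 893   (manganese)
  x1, x2, x3, x4 ≥ 0.
The cheapest feasible vertex uses only ferromanganese, cast iron scrap; nickel briquettes, steel scrap are not used. Binding constraints: carbon and manganese.
Solving gives x2 = 1.123, x4 = 1.194.
Hence cost = 1.46·1.123 + 0.43·1.194 = £2.1530.

£2.15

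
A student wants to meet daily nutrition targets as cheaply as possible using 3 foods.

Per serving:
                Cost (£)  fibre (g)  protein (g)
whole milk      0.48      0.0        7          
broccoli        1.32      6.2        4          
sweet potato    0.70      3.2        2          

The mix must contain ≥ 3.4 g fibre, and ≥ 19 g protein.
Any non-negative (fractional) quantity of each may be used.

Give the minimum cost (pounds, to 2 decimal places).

Let x1 = servings of whole milk, x2 = servings of broccoli, x3 = servings of sweet potato.
min 0.48x1 + 1.32x2 + 0.7x3 with:
  6.2x2 + 3.2x3 ≥ 3.4   (fibre)
  7x1 + 4x2 + 2x3 ≥ 19   (protein)
  x1, x2, x3 ≥ 0.
At the optimum only whole milk, broccoli are positive (sweet potato = 0). The fibre and protein requirements are met with equality.
That vertex is x1 = 2.401, x2 = 0.5484.
Total cost: 0.48·2.401 + 1.32·0.5484 = 1.8764.

£1.88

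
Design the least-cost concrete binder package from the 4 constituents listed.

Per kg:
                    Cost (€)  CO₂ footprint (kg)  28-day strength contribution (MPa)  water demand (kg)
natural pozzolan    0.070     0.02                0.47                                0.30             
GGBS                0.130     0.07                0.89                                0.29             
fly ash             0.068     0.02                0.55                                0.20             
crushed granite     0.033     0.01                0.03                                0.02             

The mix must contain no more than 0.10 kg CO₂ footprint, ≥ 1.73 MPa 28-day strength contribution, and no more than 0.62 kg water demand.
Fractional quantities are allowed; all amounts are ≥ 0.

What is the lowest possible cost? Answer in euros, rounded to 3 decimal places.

Let x1 = kg of natural pozzolan, x2 = kg of GGBS, x3 = kg of fly ash, x4 = kg of crushed granite.
min 0.07x1 + 0.13x2 + 0.068x3 + 0.033x4 subject to:
  0.02x1 + 0.07x2 + 0.02x3 + 0.01x4 ≤ 0.1   (CO₂ footprint)
  0.47x1 + 0.89x2 + 0.55x3 + 0.03x4 ≥ 1.73   (28-day strength contribution)
  0.3x1 + 0.29x2 + 0.2x3 + 0.02x4 ≤ 0.62   (water demand)
  x1, x2, x3, x4 ≥ 0.
At the optimum only GGBS, fly ash are positive (natural pozzolan, crushed granite = 0). There the 28-day strength contribution and water demand constraints are tight.
Optimal quantities: GGBS = 0.2703 kg, fly ash = 2.708 kg.
Cost = 0.13·0.2703 + 0.068·2.708 = 0.21928.

€0.219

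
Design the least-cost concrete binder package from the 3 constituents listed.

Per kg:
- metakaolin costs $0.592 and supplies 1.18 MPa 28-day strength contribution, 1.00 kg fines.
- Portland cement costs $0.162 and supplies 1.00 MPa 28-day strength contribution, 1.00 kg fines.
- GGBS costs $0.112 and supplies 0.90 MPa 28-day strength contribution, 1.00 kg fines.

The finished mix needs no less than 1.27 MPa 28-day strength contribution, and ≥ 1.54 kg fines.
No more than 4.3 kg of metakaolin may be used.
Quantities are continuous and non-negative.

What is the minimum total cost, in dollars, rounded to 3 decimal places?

$0.172

Treat it as an LP. Let x1 = kg of metakaolin, x2 = kg of Portland cement, x3 = kg of GGBS.
min 0.592x1 + 0.162x2 + 0.112x3 subject to:
  1.18x1 + 1x2 + 0.9x3 ≥ 1.27   (28-day strength contribution)
  1x1 + 1x2 + 1x3 ≥ 1.54   (fines)
  x1 ≤ 4.3
  x1, x2, x3 ≥ 0.
The cheapest feasible vertex uses only GGBS; metakaolin, Portland cement are not used. Binding constraint: fines.
Solving gives x3 = 1.54.
Total cost: 0.112·1.54 = 0.17248.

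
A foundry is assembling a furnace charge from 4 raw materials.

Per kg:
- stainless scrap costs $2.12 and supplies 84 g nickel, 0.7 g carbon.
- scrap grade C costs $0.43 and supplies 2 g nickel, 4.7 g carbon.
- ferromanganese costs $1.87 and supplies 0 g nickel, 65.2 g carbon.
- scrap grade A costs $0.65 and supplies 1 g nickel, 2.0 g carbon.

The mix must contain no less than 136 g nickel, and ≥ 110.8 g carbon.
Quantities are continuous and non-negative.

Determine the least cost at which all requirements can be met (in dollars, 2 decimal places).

Set it up as a linear program. Let x1 = kg of stainless scrap, x2 = kg of scrap grade C, x3 = kg of ferromanganese, x4 = kg of scrap grade A.
Minimise 2.12x1 + 0.43x2 + 1.87x3 + 0.65x4 s.t.:
  84x1 + 2x2 + 1x4 ≥ 136   (nickel)
  0.7x1 + 4.7x2 + 65.2x3 + 2x4 ≥ 110.8   (carbon)
  x1, x2, x3, x4 ≥ 0.
The minimum-cost mix takes nothing from scrap grade C, scrap grade A — only stainless scrap, ferromanganese. The nickel and carbon requirements are met with equality.
Solving gives x1 = 1.619, x3 = 1.682.
Objective = 2.12·1.619 + 1.87·1.682 = 6.5776.

$6.58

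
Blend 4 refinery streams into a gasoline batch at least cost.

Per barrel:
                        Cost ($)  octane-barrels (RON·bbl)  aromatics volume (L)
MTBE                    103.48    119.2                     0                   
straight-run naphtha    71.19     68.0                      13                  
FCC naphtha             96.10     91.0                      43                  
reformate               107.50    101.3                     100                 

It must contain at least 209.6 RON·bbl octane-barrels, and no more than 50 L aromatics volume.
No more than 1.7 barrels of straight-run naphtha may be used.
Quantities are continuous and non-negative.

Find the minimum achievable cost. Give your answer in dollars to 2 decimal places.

This is a linear program. Let x1 = barrels of MTBE, x2 = barrels of straight-run naphtha, x3 = barrels of FCC naphtha, x4 = barrels of reformate.
min 103.48x1 + 71.19x2 + 96.1x3 + 107.5x4 with:
  119.2x1 + 68x2 + 91x3 + 101.3x4 ≥ 209.6   (octane-barrels)
  13x2 + 43x3 + 100x4 ≤ 50   (aromatics volume)
  x2 ≤ 1.7
  x1, x2, x3, x4 ≥ 0.
The cheapest feasible vertex uses only MTBE; straight-run naphtha, FCC naphtha, reformate are not used. The octane-barrels requirement is met with equality.
That vertex is x1 = 1.7584.
Cost = 103.48·1.7584 = 181.9592.

$181.96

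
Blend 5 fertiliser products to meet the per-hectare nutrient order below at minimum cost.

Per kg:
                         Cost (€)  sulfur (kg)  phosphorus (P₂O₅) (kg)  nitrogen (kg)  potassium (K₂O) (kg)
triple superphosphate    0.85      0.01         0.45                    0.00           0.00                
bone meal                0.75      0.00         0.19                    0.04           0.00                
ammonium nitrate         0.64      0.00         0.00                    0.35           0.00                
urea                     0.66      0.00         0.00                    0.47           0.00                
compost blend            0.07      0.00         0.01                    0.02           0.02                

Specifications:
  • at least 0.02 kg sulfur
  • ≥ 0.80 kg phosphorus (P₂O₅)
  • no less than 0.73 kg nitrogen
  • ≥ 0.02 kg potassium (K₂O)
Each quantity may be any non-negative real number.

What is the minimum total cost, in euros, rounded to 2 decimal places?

€2.77

Let x1 = kg of triple superphosphate, x2 = kg of bone meal, x3 = kg of ammonium nitrate, x4 = kg of urea, x5 = kg of compost blend.
Minimise 0.85x1 + 0.75x2 + 0.64x3 + 0.66x4 + 0.07x5 with:
  0.01x1 ≥ 0.02   (sulfur)
  0.45x1 + 0.19x2 + 0.01x5 ≥ 0.8   (phosphorus (P₂O₅))
  0.04x2 + 0.35x3 + 0.47x4 + 0.02x5 ≥ 0.73   (nitrogen)
  0.02x5 ≥ 0.02   (potassium (K₂O))
  x1, x2, x3, x4, x5 ≥ 0.
At the optimum only triple superphosphate, urea, compost blend are positive (bone meal, ammonium nitrate = 0). There the sulfur, nitrogen, potassium (K₂O) constraints are tight.
That vertex is x1 = 2, x4 = 1.511, x5 = 1.
Hence cost = 0.85·2 + 0.66·1.511 + 0.07·1 = €2.7673.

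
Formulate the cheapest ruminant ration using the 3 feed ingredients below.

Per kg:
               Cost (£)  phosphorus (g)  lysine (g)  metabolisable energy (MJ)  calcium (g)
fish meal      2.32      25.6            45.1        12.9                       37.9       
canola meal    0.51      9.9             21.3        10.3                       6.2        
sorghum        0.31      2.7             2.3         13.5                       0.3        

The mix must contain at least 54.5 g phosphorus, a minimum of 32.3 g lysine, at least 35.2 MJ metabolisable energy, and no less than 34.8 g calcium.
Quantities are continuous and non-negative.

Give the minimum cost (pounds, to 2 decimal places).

Let x1 = kg of fish meal, x2 = kg of canola meal, x3 = kg of sorghum.
Minimise 2.32x1 + 0.51x2 + 0.31x3 subject to:
  25.6x1 + 9.9x2 + 2.7x3 ≥ 54.5   (phosphorus)
  45.1x1 + 21.3x2 + 2.3x3 ≥ 32.3   (lysine)
  12.9x1 + 10.3x2 + 13.5x3 ≥ 35.2   (metabolisable energy)
  37.9x1 + 6.2x2 + 0.3x3 ≥ 34.8   (calcium)
  x1, x2, x3 ≥ 0.
The minimum-cost mix takes nothing from sorghum — only fish meal, canola meal. Binding constraints: phosphorus and calcium.
So fish meal = 0.03058 kg, canola meal = 5.426 kg.
Objective = 2.32·0.03058 + 0.51·5.426 = 2.8382.

£2.84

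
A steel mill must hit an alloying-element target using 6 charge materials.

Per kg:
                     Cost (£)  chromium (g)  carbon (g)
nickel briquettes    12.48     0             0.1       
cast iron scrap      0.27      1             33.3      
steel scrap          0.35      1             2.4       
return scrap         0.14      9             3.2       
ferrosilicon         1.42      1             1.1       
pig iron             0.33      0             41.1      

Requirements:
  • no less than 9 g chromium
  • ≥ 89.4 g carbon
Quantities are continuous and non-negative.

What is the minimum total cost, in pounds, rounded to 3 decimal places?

This is a linear program. Let x1 = kg of nickel briquettes, x2 = kg of cast iron scrap, x3 = kg of steel scrap, x4 = kg of return scrap, x5 = kg of ferrosilicon, x6 = kg of pig iron.
Minimise 12.48x1 + 0.27x2 + 0.35x3 + 0.14x4 + 1.42x5 + 0.33x6 s.t.:
  1x2 + 1x3 + 9x4 + 1x5 ≥ 9   (chromium)
  0.1x1 + 33.3x2 + 2.4x3 + 3.2x4 + 1.1x5 + 41.1x6 ≥ 89.4   (carbon)
  x1, x2, x3, x4, x5, x6 ≥ 0.
At the optimum only cast iron scrap, return scrap are positive (nickel briquettes, steel scrap, ferrosilicon, pig iron = 0). There the chromium and carbon constraints are tight.
That vertex is x2 = 2.617, x4 = 0.7093.
Objective = 0.27·2.617 + 0.14·0.7093 = 0.80589.

£0.806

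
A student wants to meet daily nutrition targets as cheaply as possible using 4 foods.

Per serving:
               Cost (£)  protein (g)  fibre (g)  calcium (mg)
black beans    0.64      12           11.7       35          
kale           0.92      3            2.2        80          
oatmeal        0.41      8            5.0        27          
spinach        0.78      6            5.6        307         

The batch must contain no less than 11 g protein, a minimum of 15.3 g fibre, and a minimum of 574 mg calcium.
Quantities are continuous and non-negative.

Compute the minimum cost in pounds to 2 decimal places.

Set it up as a linear program. Let x1 = servings of black beans, x2 = servings of kale, x3 = servings of oatmeal, x4 = servings of spinach.
Minimize 0.64x1 + 0.92x2 + 0.41x3 + 0.78x4 with:
  12x1 + 3x2 + 8x3 + 6x4 ≥ 11   (protein)
  11.7x1 + 2.2x2 + 5x3 + 5.6x4 ≥ 15.3   (fibre)
  35x1 + 80x2 + 27x3 + 307x4 ≥ 574   (calcium)
  x1, x2, x3, x4 ≥ 0.
At the optimum only black beans, spinach are positive (kale, oatmeal = 0). Binding constraints: fibre and calcium.
So black beans = 0.4366 servings, spinach = 1.82 servings.
Total cost: 0.64·0.4366 + 0.78·1.82 = 1.6990.

£1.70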